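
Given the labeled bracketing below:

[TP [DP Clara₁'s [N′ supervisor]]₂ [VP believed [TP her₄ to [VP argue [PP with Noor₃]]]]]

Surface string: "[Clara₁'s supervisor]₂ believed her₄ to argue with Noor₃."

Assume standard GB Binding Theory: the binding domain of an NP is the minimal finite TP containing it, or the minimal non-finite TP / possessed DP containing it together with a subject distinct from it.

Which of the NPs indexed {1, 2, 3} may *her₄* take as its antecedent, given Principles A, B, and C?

{1}

*her* is a pronoun, so Principle B applies: it must be free in its binding domain.
Binding domain of *her₄*: the matrix TP, whose subject is [Clara₁'s supervisor]₂.
*Clara₁* and the pronoun do not c-command one another → neither Principle B nor Principle C is at stake; coindexation permitted.
*[Clara₁'s supervisor]₂* c-commands the pronoun within its binding domain → coindexation would violate Principle B.
*Noor₃*: the pronoun c-commands this R-expression → coindexation would violate Principle C on *Noor₃*.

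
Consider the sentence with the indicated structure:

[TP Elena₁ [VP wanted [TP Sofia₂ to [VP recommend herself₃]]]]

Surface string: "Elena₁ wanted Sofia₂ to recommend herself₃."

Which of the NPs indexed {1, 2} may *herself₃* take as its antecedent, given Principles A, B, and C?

{2}

*herself* is an anaphor, so Principle A applies: it must be bound in its binding domain.
Binding domain of *herself₃*: the embedded TP, whose subject is Sofia₂.
*Elena₁* c-commands the anaphor but is outside its binding domain → cannot satisfy Principle A.
*Sofia₂* c-commands the anaphor within its binding domain → licit binder.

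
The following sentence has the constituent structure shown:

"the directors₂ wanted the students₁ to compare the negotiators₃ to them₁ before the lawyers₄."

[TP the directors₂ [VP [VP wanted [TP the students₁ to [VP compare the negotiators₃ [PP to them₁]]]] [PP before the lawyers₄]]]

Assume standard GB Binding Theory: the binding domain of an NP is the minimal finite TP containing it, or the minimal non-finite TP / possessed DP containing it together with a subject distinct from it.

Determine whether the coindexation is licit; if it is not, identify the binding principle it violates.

The two coindexed NPs are *the students₁* and *them₁*.
*them₁* is a pronoun. Its binding domain is the embedded TP, whose subject is the students₁.
*the students₁* c-commands it within that domain and carries the same index.
The pronoun is locally bound → Principle B violation.

Principle B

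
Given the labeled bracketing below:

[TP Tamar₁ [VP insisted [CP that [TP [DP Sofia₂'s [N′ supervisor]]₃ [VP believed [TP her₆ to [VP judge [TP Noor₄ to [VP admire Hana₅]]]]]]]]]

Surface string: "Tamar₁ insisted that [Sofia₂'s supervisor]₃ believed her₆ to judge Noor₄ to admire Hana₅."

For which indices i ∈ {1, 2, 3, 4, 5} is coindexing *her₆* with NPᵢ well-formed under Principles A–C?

{1, 2}

*her* is a pronoun, so Principle B applies: it must be free in its binding domain.
Binding domain of *her₆*: the embedded TP, whose subject is [Sofia₂'s supervisor]₃.
*Tamar₁* c-commands the pronoun but from outside its binding domain, and is not c-commanded by it → coindexation permitted.
*Sofia₂* and the pronoun do not c-command one another → neither Principle B nor Principle C is at stake; coindexation permitted.
*[Sofia₂'s supervisor]₃* c-commands the pronoun within its binding domain → coindexation would violate Principle B.
*Noor₄*: the pronoun c-commands this R-expression → coindexation would violate Principle C on *Noor₄*.
*Hana₅*: the pronoun c-commands this R-expression → coindexation would violate Principle C on *Hana₅*.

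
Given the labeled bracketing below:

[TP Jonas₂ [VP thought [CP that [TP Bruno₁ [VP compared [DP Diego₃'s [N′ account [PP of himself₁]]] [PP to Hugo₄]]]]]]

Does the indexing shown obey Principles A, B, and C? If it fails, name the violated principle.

Principle A

The two coindexed NPs are *Bruno₁* and *himself₁*.
*himself₁* is an anaphor. Principle A requires it to be bound within its binding domain — the possessed DP, whose subject is Diego₃.
Within that domain it is c-commanded by *Diego₃*, which does not share its index.
*Bruno₁* does c-command the anaphor, but from outside its binding domain.
The anaphor is unbound in its domain → Principle A violation.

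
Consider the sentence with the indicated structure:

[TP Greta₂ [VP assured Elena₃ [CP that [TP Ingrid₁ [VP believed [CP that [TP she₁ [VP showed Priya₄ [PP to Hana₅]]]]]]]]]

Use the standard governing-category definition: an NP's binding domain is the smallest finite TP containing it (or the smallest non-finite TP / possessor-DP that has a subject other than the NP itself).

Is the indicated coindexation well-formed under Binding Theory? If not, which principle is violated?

grammatical

The two coindexed NPs are *Ingrid₁* and *she₁*.
*she₁* is a pronoun; nothing c-commands it within its binding domain (the embedded TP.), so Principle B holds trivially.
*Ingrid₁* is an R-expression; *she₁* does not c-command it, and no other NP shares its index, so Principle C is satisfied.
All principles are respected.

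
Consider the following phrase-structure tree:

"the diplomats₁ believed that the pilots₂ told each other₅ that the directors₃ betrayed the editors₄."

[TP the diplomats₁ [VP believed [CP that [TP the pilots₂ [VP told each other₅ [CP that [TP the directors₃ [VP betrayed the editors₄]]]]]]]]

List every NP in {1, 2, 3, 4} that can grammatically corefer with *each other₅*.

*each other* is an anaphor, so Principle A applies: it must be bound in its binding domain.
Binding domain of *each other₅*: the embedded TP, whose subject is the pilots₂.
*the diplomats₁* c-commands the anaphor but is outside its binding domain → cannot satisfy Principle A.
*the pilots₂* c-commands the anaphor within its binding domain → licit binder.
*the directors₃* does not c-command the anaphor → cannot bind it.
*the editors₄* does not c-command the anaphor → cannot bind it.

{2}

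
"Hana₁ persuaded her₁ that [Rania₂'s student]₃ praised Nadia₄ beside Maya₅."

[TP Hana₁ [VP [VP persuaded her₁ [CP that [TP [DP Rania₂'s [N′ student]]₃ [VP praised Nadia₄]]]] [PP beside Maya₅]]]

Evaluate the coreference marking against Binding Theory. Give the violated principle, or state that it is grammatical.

Principle B

The two coindexed NPs are *Hana₁* and *her₁*.
*her₁* is a pronoun. Its binding domain is the matrix TP, whose subject is Hana₁.
*Hana₁* c-commands it within that domain and carries the same index.
The pronoun is locally bound → Principle B violation.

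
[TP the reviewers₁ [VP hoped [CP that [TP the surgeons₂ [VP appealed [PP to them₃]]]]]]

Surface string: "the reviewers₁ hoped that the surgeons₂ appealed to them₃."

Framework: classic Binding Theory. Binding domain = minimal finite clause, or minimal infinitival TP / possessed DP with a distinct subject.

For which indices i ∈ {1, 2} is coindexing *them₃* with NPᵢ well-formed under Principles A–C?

{1}

*them* is a pronoun, so Principle B applies: it must be free in its binding domain.
Binding domain of *them₃*: the embedded TP, whose subject is the surgeons₂.
*the reviewers₁* c-commands the pronoun but from outside its binding domain, and is not c-commanded by it → coindexation permitted.
*the surgeons₂* c-commands the pronoun within its binding domain → coindexation would violate Principle B.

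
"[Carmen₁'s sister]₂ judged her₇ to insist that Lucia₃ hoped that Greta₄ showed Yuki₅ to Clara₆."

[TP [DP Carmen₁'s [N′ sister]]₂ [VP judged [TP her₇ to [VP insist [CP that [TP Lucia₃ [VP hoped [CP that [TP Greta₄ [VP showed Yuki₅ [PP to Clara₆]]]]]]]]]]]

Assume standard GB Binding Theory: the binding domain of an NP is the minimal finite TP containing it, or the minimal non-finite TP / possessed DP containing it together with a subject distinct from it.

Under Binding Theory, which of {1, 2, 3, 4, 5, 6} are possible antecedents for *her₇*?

{1}

*her* is a pronoun, so Principle B applies: it must be free in its binding domain.
Binding domain of *her₇*: the matrix TP, whose subject is [Carmen₁'s sister]₂.
*Carmen₁* and the pronoun do not c-command one another → neither Principle B nor Principle C is at stake; coindexation permitted.
*[Carmen₁'s sister]₂* c-commands the pronoun within its binding domain → coindexation would violate Principle B.
*Lucia₃*: the pronoun c-commands this R-expression → coindexation would violate Principle C on *Lucia₃*.
*Greta₄*: the pronoun c-commands this R-expression → coindexation would violate Principle C on *Greta₄*.
*Yuki₅*: the pronoun c-commands this R-expression → coindexation would violate Principle C on *Yuki₅*.
*Clara₆*: the pronoun c-commands this R-expression → coindexation would violate Principle C on *Clara₆*.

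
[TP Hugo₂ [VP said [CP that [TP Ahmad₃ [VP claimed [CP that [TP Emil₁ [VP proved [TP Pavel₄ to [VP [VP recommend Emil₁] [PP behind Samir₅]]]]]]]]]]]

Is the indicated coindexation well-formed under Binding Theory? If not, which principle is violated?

Principle C

The two coindexed NPs are *Emil₁* (the higher occurrence) and *Emil₁* (the lower occurrence).
*Emil₁* (the lower occurrence) is an R-expression. Principle C requires it to be free everywhere.
*Emil₁* (the higher occurrence) c-commands it and carries the same index.
The R-expression is bound → Principle C violation.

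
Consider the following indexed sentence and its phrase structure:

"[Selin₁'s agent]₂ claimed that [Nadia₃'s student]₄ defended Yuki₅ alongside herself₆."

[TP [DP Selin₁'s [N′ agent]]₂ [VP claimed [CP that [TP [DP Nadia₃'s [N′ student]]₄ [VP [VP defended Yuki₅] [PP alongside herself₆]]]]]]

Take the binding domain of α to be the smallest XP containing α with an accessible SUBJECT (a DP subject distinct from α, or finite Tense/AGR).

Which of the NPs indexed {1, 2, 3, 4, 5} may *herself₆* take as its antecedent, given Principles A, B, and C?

*herself* is an anaphor, so Principle A applies: it must be bound in its binding domain.
Binding domain of *herself₆*: the embedded TP, whose subject is [Nadia₃'s student]₄.
*Selin₁* does not c-command the anaphor → cannot bind it.
*[Selin₁'s agent]₂* c-commands the anaphor but is outside its binding domain → cannot satisfy Principle A.
*Nadia₃* does not c-command the anaphor → cannot bind it.
*[Nadia₃'s student]₄* c-commands the anaphor within its binding domain → licit binder.
*Yuki₅* does not c-command the anaphor → cannot bind it.

{4}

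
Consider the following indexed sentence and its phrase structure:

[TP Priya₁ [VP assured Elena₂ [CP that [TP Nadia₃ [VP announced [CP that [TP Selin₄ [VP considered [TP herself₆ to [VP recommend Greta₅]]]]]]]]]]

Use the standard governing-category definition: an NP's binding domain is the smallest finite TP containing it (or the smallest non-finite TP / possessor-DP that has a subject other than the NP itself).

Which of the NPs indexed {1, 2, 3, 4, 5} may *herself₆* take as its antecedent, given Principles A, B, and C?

{4}

*herself* is an anaphor, so Principle A applies: it must be bound in its binding domain.
Binding domain of *herself₆*: the embedded TP, whose subject is Selin₄.
*Priya₁* c-commands the anaphor but is outside its binding domain → cannot satisfy Principle A.
*Elena₂* c-commands the anaphor but is outside its binding domain → cannot satisfy Principle A.
*Nadia₃* c-commands the anaphor but is outside its binding domain → cannot satisfy Principle A.
*Selin₄* c-commands the anaphor within its binding domain → licit binder.
*Greta₅* does not c-command the anaphor → cannot bind it.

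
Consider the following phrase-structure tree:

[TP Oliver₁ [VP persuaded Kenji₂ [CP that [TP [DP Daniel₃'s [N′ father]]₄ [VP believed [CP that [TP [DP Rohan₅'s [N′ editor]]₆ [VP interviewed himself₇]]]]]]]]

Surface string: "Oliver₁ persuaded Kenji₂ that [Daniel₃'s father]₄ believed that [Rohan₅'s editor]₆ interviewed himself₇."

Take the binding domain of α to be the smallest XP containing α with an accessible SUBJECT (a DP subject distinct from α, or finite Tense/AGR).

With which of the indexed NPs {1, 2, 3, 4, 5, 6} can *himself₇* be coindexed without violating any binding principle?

{6}

*himself* is an anaphor, so Principle A applies: it must be bound in its binding domain.
Binding domain of *himself₇*: the embedded TP, whose subject is [Rohan₅'s editor]₆.
*Oliver₁* c-commands the anaphor but is outside its binding domain → cannot satisfy Principle A.
*Kenji₂* c-commands the anaphor but is outside its binding domain → cannot satisfy Principle A.
*Daniel₃* does not c-command the anaphor → cannot bind it.
*[Daniel₃'s father]₄* c-commands the anaphor but is outside its binding domain → cannot satisfy Principle A.
*Rohan₅* does not c-command the anaphor → cannot bind it.
*[Rohan₅'s editor]₆* c-commands the anaphor within its binding domain → licit binder.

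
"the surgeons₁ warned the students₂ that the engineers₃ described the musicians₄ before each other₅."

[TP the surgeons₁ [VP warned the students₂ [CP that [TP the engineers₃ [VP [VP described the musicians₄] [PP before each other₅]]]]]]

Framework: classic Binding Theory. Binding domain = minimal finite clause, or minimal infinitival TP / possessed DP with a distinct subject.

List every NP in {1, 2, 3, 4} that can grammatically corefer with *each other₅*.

*each other* is an anaphor, so Principle A applies: it must be bound in its binding domain.
Binding domain of *each other₅*: the embedded TP, whose subject is the engineers₃.
*the surgeons₁* c-commands the anaphor but is outside its binding domain → cannot satisfy Principle A.
*the students₂* c-commands the anaphor but is outside its binding domain → cannot satisfy Principle A.
*the engineers₃* c-commands the anaphor within its binding domain → licit binder.
*the musicians₄* does not c-command the anaphor → cannot bind it.

{3}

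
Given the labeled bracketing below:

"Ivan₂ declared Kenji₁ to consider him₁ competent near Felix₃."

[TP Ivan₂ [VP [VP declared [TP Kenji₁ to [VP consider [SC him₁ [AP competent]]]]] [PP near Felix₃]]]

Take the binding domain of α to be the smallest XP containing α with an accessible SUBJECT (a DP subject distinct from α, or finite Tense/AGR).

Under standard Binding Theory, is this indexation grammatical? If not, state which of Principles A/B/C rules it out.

Principle B

The two coindexed NPs are *Kenji₁* and *him₁*.
*him₁* is a pronoun. Its binding domain is the embedded TP, whose subject is Kenji₁.
*Kenji₁* c-commands it within that domain and carries the same index.
The pronoun is locally bound → Principle B violation.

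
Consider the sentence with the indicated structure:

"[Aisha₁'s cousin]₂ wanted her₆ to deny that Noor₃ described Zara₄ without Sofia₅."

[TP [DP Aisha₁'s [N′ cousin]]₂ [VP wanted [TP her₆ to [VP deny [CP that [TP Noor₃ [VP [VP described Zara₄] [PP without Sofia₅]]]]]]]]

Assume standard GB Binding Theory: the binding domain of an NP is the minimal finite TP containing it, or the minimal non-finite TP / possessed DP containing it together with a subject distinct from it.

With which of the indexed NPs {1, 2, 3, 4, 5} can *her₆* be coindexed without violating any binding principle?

{1}

*her* is a pronoun, so Principle B applies: it must be free in its binding domain.
Binding domain of *her₆*: the matrix TP, whose subject is [Aisha₁'s cousin]₂.
*Aisha₁* and the pronoun do not c-command one another → neither Principle B nor Principle C is at stake; coindexation permitted.
*[Aisha₁'s cousin]₂* c-commands the pronoun within its binding domain → coindexation would violate Principle B.
*Noor₃*: the pronoun c-commands this R-expression → coindexation would violate Principle C on *Noor₃*.
*Zara₄*: the pronoun c-commands this R-expression → coindexation would violate Principle C on *Zara₄*.
*Sofia₅*: the pronoun c-commands this R-expression → coindexation would violate Principle C on *Sofia₅*.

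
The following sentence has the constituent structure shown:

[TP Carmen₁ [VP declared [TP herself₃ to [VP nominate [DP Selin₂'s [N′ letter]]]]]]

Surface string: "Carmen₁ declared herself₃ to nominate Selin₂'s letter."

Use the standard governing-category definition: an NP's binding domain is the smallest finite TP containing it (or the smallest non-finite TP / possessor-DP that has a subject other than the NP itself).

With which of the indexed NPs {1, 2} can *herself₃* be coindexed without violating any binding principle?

{1}

*herself* is an anaphor, so Principle A applies: it must be bound in its binding domain.
Binding domain of *herself₃*: the matrix TP, whose subject is Carmen₁.
*Carmen₁* c-commands the anaphor within its binding domain → licit binder.
*Selin₂* does not c-command the anaphor → cannot bind it.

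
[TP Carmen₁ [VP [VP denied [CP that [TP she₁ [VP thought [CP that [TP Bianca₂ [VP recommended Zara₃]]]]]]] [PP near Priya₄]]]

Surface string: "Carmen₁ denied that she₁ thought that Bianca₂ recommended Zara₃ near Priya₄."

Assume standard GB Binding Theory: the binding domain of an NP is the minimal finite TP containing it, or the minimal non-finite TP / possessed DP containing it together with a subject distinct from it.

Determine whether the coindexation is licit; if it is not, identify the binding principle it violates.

The two coindexed NPs are *Carmen₁* and *she₁*.
*she₁* is a pronoun; nothing c-commands it within its binding domain (the embedded TP.), so Principle B holds trivially.
*Carmen₁* is an R-expression; *she₁* does not c-command it, and no other NP shares its index, so Principle C is satisfied.
All principles are respected.

grammatical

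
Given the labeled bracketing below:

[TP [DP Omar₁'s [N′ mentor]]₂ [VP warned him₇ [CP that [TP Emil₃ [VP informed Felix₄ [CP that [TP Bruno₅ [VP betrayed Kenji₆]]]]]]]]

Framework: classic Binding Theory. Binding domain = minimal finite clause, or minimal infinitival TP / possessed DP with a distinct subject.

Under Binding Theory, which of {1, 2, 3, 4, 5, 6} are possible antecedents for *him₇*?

{1}

*him* is a pronoun, so Principle B applies: it must be free in its binding domain.
Binding domain of *him₇*: the matrix TP, whose subject is [Omar₁'s mentor]₂.
*Omar₁* and the pronoun do not c-command one another → neither Principle B nor Principle C is at stake; coindexation permitted.
*[Omar₁'s mentor]₂* c-commands the pronoun within its binding domain → coindexation would violate Principle B.
*Emil₃*: the pronoun c-commands this R-expression → coindexation would violate Principle C on *Emil₃*.
*Felix₄*: the pronoun c-commands this R-expression → coindexation would violate Principle C on *Felix₄*.
*Bruno₅*: the pronoun c-commands this R-expression → coindexation would violate Principle C on *Bruno₅*.
*Kenji₆*: the pronoun c-commands this R-expression → coindexation would violate Principle C on *Kenji₆*.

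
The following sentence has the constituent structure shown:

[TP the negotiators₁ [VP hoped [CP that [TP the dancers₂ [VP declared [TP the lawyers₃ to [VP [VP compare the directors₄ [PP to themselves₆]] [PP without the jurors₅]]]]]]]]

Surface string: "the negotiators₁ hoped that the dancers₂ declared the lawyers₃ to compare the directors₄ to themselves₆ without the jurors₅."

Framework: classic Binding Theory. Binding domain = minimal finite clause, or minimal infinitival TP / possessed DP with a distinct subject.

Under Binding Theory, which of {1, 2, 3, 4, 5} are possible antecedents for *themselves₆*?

{3, 4}

*themselves* is an anaphor, so Principle A applies: it must be bound in its binding domain.
Binding domain of *themselves₆*: the embedded TP, whose subject is the lawyers₃.
*the negotiators₁* c-commands the anaphor but is outside its binding domain → cannot satisfy Principle A.
*the dancers₂* c-commands the anaphor but is outside its binding domain → cannot satisfy Principle A.
*the lawyers₃* c-commands the anaphor within its binding domain → licit binder.
*the directors₄* c-commands the anaphor within its binding domain → licit binder.
*the jurors₅* does not c-command the anaphor → cannot bind it.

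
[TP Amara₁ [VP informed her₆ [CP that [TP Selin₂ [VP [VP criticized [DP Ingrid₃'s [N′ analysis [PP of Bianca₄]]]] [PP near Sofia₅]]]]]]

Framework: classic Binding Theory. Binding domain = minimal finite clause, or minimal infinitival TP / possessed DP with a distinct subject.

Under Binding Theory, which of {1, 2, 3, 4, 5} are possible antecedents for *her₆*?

*her* is a pronoun, so Principle B applies: it must be free in its binding domain.
Binding domain of *her₆*: the matrix TP, whose subject is Amara₁.
*Amara₁* c-commands the pronoun within its binding domain → coindexation would violate Principle B.
*Selin₂*: the pronoun c-commands this R-expression → coindexation would violate Principle C on *Selin₂*.
*Ingrid₃*: the pronoun c-commands this R-expression → coindexation would violate Principle C on *Ingrid₃*.
*Bianca₄*: the pronoun c-commands this R-expression → coindexation would violate Principle C on *Bianca₄*.
*Sofia₅*: the pronoun c-commands this R-expression → coindexation would violate Principle C on *Sofia₅*.

none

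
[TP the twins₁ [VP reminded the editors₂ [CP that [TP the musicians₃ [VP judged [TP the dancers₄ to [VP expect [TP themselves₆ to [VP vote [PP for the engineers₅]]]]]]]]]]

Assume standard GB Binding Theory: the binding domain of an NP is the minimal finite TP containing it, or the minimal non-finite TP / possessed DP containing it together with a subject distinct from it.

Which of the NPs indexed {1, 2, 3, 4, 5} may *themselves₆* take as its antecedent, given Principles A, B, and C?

*themselves* is an anaphor, so Principle A applies: it must be bound in its binding domain.
Binding domain of *themselves₆*: the embedded TP, whose subject is the dancers₄.
*the twins₁* c-commands the anaphor but is outside its binding domain → cannot satisfy Principle A.
*the editors₂* c-commands the anaphor but is outside its binding domain → cannot satisfy Principle A.
*the musicians₃* c-commands the anaphor but is outside its binding domain → cannot satisfy Principle A.
*the dancers₄* c-commands the anaphor within its binding domain → licit binder.
*the engineers₅* does not c-command the anaphor → cannot bind it.

{4}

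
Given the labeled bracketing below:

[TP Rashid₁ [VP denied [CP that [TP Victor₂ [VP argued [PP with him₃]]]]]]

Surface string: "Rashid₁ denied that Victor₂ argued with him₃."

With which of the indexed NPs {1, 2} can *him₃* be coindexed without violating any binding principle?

*him* is a pronoun, so Principle B applies: it must be free in its binding domain.
Binding domain of *him₃*: the embedded TP, whose subject is Victor₂.
*Rashid₁* c-commands the pronoun but from outside its binding domain, and is not c-commanded by it → coindexation permitted.
*Victor₂* c-commands the pronoun within its binding domain → coindexation would violate Principle B.

{1}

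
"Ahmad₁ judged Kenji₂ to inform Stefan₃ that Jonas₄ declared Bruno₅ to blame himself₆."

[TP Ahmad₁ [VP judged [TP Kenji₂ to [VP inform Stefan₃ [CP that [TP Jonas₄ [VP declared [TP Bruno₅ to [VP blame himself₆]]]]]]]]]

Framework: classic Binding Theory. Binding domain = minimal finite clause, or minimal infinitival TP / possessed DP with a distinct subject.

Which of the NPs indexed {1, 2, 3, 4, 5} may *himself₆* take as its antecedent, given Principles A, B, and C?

*himself* is an anaphor, so Principle A applies: it must be bound in its binding domain.
Binding domain of *himself₆*: the embedded TP, whose subject is Bruno₅.
*Ahmad₁* c-commands the anaphor but is outside its binding domain → cannot satisfy Principle A.
*Kenji₂* c-commands the anaphor but is outside its binding domain → cannot satisfy Principle A.
*Stefan₃* c-commands the anaphor but is outside its binding domain → cannot satisfy Principle A.
*Jonas₄* c-commands the anaphor but is outside its binding domain → cannot satisfy Principle A.
*Bruno₅* c-commands the anaphor within its binding domain → licit binder.

{5}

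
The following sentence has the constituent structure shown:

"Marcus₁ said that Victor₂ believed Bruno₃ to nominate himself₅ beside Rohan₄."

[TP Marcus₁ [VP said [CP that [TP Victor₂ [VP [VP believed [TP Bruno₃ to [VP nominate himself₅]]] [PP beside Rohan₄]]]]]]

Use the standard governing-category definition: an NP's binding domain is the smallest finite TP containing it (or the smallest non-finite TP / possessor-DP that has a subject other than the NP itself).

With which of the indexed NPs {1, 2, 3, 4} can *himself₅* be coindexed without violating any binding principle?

*himself* is an anaphor, so Principle A applies: it must be bound in its binding domain.
Binding domain of *himself₅*: the embedded TP, whose subject is Bruno₃.
*Marcus₁* c-commands the anaphor but is outside its binding domain → cannot satisfy Principle A.
*Victor₂* c-commands the anaphor but is outside its binding domain → cannot satisfy Principle A.
*Bruno₃* c-commands the anaphor within its binding domain → licit binder.
*Rohan₄* does not c-command the anaphor → cannot bind it.

{3}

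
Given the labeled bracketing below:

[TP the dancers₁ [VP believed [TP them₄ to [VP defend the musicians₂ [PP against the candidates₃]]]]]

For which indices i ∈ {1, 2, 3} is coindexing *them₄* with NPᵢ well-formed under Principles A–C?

none

*them* is a pronoun, so Principle B applies: it must be free in its binding domain.
Binding domain of *them₄*: the matrix TP, whose subject is the dancers₁.
*the dancers₁* c-commands the pronoun within its binding domain → coindexation would violate Principle B.
*the musicians₂*: the pronoun c-commands this R-expression → coindexation would violate Principle C on *the musicians₂*.
*the candidates₃*: the pronoun c-commands this R-expression → coindexation would violate Principle C on *the candidates₃*.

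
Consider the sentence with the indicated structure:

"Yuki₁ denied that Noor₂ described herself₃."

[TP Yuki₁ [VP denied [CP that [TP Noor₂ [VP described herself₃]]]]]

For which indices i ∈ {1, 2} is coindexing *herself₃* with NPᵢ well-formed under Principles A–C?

*herself* is an anaphor, so Principle A applies: it must be bound in its binding domain.
Binding domain of *herself₃*: the embedded TP, whose subject is Noor₂.
*Yuki₁* c-commands the anaphor but is outside its binding domain → cannot satisfy Principle A.
*Noor₂* c-commands the anaphor within its binding domain → licit binder.

{2}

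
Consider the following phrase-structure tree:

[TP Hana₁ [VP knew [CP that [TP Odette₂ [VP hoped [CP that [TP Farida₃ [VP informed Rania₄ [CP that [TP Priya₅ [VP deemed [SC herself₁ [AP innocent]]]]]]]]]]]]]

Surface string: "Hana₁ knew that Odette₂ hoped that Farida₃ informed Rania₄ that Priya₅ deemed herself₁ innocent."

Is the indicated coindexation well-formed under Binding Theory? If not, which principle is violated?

The two coindexed NPs are *Hana₁* and *herself₁*.
*herself₁* is an anaphor. Principle A requires it to be bound within its binding domain — the embedded TP, whose subject is Priya₅.
Within that domain it is c-commanded by *Priya₅*, which does not share its index.
*Hana₁* does c-command the anaphor, but from outside its binding domain.
The anaphor is unbound in its domain → Principle A violation.

Principle A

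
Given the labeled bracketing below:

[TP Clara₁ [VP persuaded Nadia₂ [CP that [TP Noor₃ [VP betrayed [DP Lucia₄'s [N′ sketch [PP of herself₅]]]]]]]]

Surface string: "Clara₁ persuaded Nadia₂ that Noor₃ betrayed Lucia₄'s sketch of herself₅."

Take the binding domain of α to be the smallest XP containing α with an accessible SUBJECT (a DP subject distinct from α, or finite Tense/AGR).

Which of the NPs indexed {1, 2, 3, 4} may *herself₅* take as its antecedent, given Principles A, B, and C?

*herself* is an anaphor, so Principle A applies: it must be bound in its binding domain.
Binding domain of *herself₅*: the possessed DP, whose subject is Lucia₄.
*Clara₁* c-commands the anaphor but is outside its binding domain → cannot satisfy Principle A.
*Nadia₂* c-commands the anaphor but is outside its binding domain → cannot satisfy Principle A.
*Noor₃* c-commands the anaphor but is outside its binding domain → cannot satisfy Principle A.
*Lucia₄* c-commands the anaphor within its binding domain → licit binder.

{4}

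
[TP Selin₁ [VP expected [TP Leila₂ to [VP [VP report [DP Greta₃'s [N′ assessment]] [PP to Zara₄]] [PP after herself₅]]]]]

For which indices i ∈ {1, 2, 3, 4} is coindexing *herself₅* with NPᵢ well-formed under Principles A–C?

{2}

*herself* is an anaphor, so Principle A applies: it must be bound in its binding domain.
Binding domain of *herself₅*: the embedded TP, whose subject is Leila₂.
*Selin₁* c-commands the anaphor but is outside its binding domain → cannot satisfy Principle A.
*Leila₂* c-commands the anaphor within its binding domain → licit binder.
*Greta₃* does not c-command the anaphor → cannot bind it.
*Zara₄* does not c-command the anaphor → cannot bind it.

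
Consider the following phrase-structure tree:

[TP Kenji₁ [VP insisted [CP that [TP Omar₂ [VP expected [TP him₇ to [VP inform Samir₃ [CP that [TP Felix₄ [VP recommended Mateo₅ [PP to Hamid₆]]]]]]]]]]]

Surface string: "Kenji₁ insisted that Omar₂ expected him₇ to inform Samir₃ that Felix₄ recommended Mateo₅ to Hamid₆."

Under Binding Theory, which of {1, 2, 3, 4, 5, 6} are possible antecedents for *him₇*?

{1}

*him* is a pronoun, so Principle B applies: it must be free in its binding domain.
Binding domain of *him₇*: the embedded TP, whose subject is Omar₂.
*Kenji₁* c-commands the pronoun but from outside its binding domain, and is not c-commanded by it → coindexation permitted.
*Omar₂* c-commands the pronoun within its binding domain → coindexation would violate Principle B.
*Samir₃*: the pronoun c-commands this R-expression → coindexation would violate Principle C on *Samir₃*.
*Felix₄*: the pronoun c-commands this R-expression → coindexation would violate Principle C on *Felix₄*.
*Mateo₅*: the pronoun c-commands this R-expression → coindexation would violate Principle C on *Mateo₅*.
*Hamid₆*: the pronoun c-commands this R-expression → coindexation would violate Principle C on *Hamid₆*.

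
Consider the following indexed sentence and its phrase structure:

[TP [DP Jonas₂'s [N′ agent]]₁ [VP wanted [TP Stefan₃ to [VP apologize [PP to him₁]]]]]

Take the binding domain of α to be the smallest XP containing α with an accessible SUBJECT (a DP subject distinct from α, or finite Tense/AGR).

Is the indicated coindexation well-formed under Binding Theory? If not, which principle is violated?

The two coindexed NPs are *[Jonas₂'s agent]₁* and *him₁*.
*him₁* is a pronoun; its binding domain is the embedded TP, whose subject is Stefan₃. Within that domain it is c-commanded only by *Stefan₃*, which carries a different index — the pronoun is free locally, so Principle B holds.
*[Jonas₂'s agent]₁* is an R-expression; *him₁* does not c-command it, and no other NP shares its index, so Principle C is satisfied.
All principles are respected.

grammatical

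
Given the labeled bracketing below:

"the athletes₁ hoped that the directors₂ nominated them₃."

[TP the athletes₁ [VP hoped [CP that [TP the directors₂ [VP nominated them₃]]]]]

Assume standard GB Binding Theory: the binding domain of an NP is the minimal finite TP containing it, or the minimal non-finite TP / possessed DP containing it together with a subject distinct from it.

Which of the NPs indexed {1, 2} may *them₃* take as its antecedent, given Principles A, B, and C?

{1}

*them* is a pronoun, so Principle B applies: it must be free in its binding domain.
Binding domain of *them₃*: the embedded TP, whose subject is the directors₂.
*the athletes₁* c-commands the pronoun but from outside its binding domain, and is not c-commanded by it → coindexation permitted.
*the directors₂* c-commands the pronoun within its binding domain → coindexation would violate Principle B.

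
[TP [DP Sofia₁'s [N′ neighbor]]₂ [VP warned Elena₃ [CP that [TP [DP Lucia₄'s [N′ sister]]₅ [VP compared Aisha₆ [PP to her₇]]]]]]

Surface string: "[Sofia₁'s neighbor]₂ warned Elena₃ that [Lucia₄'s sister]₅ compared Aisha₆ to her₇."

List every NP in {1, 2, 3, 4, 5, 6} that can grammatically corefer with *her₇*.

*her* is a pronoun, so Principle B applies: it must be free in its binding domain.
Binding domain of *her₇*: the embedded TP, whose subject is [Lucia₄'s sister]₅.
*Sofia₁* and the pronoun do not c-command one another → neither Principle B nor Principle C is at stake; coindexation permitted.
*[Sofia₁'s neighbor]₂* c-commands the pronoun but from outside its binding domain, and is not c-commanded by it → coindexation permitted.
*Elena₃* c-commands the pronoun but from outside its binding domain, and is not c-commanded by it → coindexation permitted.
*Lucia₄* and the pronoun do not c-command one another → neither Principle B nor Principle C is at stake; coindexation permitted.
*[Lucia₄'s sister]₅* c-commands the pronoun within its binding domain → coindexation would violate Principle B.
*Aisha₆* c-commands the pronoun within its binding domain → coindexation would violate Principle B.

{1, 2, 3, 4}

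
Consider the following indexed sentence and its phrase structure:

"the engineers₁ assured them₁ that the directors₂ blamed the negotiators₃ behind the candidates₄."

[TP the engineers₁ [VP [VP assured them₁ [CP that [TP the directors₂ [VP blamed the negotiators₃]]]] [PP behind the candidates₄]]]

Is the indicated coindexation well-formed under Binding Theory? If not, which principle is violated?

The two coindexed NPs are *the engineers₁* and *them₁*.
*them₁* is a pronoun. Its binding domain is the matrix TP, whose subject is the engineers₁.
*the engineers₁* c-commands it within that domain and carries the same index.
The pronoun is locally bound → Principle B violation.

Principle B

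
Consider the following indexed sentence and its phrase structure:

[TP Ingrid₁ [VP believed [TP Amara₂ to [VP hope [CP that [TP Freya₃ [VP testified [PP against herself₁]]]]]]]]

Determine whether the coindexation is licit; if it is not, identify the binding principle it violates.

Principle A

The two coindexed NPs are *Ingrid₁* and *herself₁*.
*herself₁* is an anaphor. Principle A requires it to be bound within its binding domain — the embedded TP, whose subject is Freya₃.
Within that domain it is c-commanded by *Freya₃*, which does not share its index.
*Ingrid₁* does c-command the anaphor, but from outside its binding domain.
The anaphor is unbound in its domain → Principle A violation.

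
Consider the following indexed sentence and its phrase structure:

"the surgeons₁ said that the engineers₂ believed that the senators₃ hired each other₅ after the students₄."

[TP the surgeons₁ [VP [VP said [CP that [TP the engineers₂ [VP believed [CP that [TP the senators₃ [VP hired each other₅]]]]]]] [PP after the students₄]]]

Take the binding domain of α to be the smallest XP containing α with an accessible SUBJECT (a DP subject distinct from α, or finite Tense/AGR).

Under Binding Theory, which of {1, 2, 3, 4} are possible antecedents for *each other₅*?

*each other* is an anaphor, so Principle A applies: it must be bound in its binding domain.
Binding domain of *each other₅*: the embedded TP, whose subject is the senators₃.
*the surgeons₁* c-commands the anaphor but is outside its binding domain → cannot satisfy Principle A.
*the engineers₂* c-commands the anaphor but is outside its binding domain → cannot satisfy Principle A.
*the senators₃* c-commands the anaphor within its binding domain → licit binder.
*the students₄* does not c-command the anaphor → cannot bind it.

{3}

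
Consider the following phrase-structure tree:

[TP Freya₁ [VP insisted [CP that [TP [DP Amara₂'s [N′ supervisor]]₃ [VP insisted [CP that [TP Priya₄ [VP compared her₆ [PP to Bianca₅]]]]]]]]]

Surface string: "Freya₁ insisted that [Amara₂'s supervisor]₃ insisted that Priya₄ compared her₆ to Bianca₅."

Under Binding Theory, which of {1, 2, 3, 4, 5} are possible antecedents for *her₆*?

{1, 2, 3}

*her* is a pronoun, so Principle B applies: it must be free in its binding domain.
Binding domain of *her₆*: the embedded TP, whose subject is Priya₄.
*Freya₁* c-commands the pronoun but from outside its binding domain, and is not c-commanded by it → coindexation permitted.
*Amara₂* and the pronoun do not c-command one another → neither Principle B nor Principle C is at stake; coindexation permitted.
*[Amara₂'s supervisor]₃* c-commands the pronoun but from outside its binding domain, and is not c-commanded by it → coindexation permitted.
*Priya₄* c-commands the pronoun within its binding domain → coindexation would violate Principle B.
*Bianca₅*: the pronoun c-commands this R-expression → coindexation would violate Principle C on *Bianca₅*.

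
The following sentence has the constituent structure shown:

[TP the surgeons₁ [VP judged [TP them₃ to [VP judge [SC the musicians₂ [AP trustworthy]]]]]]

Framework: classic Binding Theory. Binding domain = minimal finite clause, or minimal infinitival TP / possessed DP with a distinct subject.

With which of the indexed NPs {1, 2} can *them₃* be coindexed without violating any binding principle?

none

*them* is a pronoun, so Principle B applies: it must be free in its binding domain.
Binding domain of *them₃*: the matrix TP, whose subject is the surgeons₁.
*the surgeons₁* c-commands the pronoun within its binding domain → coindexation would violate Principle B.
*the musicians₂*: the pronoun c-commands this R-expression → coindexation would violate Principle C on *the musicians₂*.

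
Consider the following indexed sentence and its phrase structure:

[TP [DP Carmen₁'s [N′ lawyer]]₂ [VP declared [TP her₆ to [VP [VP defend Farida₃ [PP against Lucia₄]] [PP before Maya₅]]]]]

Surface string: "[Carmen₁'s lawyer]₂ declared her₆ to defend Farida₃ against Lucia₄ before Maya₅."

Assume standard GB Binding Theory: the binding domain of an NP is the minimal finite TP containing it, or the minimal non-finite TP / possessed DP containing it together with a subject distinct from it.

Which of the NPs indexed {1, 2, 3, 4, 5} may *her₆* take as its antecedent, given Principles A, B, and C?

{1}

*her* is a pronoun, so Principle B applies: it must be free in its binding domain.
Binding domain of *her₆*: the matrix TP, whose subject is [Carmen₁'s lawyer]₂.
*Carmen₁* and the pronoun do not c-command one another → neither Principle B nor Principle C is at stake; coindexation permitted.
*[Carmen₁'s lawyer]₂* c-commands the pronoun within its binding domain → coindexation would violate Principle B.
*Farida₃*: the pronoun c-commands this R-expression → coindexation would violate Principle C on *Farida₃*.
*Lucia₄*: the pronoun c-commands this R-expression → coindexation would violate Principle C on *Lucia₄*.
*Maya₅*: the pronoun c-commands this R-expression → coindexation would violate Principle C on *Maya₅*.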